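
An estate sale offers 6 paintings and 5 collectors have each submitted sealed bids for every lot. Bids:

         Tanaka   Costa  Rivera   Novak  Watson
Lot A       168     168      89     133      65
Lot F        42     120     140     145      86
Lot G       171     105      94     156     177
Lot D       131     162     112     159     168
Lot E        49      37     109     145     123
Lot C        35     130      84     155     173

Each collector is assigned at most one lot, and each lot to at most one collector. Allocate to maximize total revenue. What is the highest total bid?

Max total: $811

This is a one-to-one assignment (maximum-weight bipartite matching).
Optimal: Tanaka→Lot G ($171), Costa→Lot A ($168), Rivera→Lot F ($140), Novak→Lot D ($159), Watson→Lot C ($173) — total 171+168+140+159+173 = $811.
Column-greedy (each lot in turn goes to its best remaining collector) gives $761, worse by 50.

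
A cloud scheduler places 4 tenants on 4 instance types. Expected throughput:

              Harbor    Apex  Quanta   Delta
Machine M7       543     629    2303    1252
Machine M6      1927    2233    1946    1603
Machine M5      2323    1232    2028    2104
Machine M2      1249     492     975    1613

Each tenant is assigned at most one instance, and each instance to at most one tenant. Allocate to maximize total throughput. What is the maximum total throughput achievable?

Maximum total: 8472 ops/s

Optimal: Harbor→Machine M5 (2323 ops/s), Apex→Machine M6 (2233 ops/s), Quanta→Machine M7 (2303 ops/s), Delta→Machine M2 (1613 ops/s) — total 2323+2233+2303+1613 = 8472 ops/s.
Next-best assignment: Harbor→Machine M2, Apex→Machine M6, Quanta→Machine M7, Delta→Machine M5 = 7889 ops/s.
No other one-to-one assignment exceeds 8472 ops/s.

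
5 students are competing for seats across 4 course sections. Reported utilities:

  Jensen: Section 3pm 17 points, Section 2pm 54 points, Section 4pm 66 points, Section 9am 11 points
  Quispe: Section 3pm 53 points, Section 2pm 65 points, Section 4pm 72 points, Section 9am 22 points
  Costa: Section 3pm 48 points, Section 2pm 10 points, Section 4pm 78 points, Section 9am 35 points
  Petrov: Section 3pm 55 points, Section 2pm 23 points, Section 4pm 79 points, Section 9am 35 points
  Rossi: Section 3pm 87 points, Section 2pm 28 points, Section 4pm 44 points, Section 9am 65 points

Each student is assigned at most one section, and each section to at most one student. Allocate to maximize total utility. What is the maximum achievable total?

Optimal: Rossi→Section 3pm (87 points), Quispe→Section 2pm (65 points), Petrov→Section 4pm (79 points), Costa→Section 9am (35 points) — total 87+65+79+35 = 266 points.
Row-greedy (each student in turn takes its best remaining section) gives 214 points, worse by 52.
Next-best assignment: Rossi→Section 3pm, Quispe→Section 2pm, Costa→Section 4pm, Petrov→Section 9am = 265 points.

Maximum total: 266 points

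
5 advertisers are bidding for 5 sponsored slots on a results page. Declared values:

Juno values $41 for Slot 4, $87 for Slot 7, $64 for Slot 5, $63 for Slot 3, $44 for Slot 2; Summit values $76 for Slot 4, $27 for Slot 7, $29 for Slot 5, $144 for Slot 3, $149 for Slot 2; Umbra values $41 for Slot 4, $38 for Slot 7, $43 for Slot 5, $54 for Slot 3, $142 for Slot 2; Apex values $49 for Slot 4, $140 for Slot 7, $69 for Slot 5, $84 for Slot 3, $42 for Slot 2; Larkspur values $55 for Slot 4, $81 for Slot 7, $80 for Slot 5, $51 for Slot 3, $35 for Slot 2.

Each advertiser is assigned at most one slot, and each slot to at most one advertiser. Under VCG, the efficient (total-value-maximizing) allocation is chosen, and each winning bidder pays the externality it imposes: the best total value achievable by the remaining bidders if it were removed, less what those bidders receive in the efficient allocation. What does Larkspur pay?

Efficient allocation: Juno→Slot 4 ($41), Summit→Slot 3 ($144), Umbra→Slot 2 ($142), Apex→Slot 7 ($140), Larkspur→Slot 5 ($80); total welfare W = $547.
Larkspur receives Slot 5 at value $80, so the others get W − 80 = $467.
Without Larkspur: best allocation of the remaining 4 bidders over all 5 slots is Juno→Slot 5 ($64), Summit→Slot 3 ($144), Umbra→Slot 2 ($142), Apex→Slot 7 ($140), total $490.
VCG payment = (others' best without Larkspur) − (others' welfare with Larkspur) = 490 − 467 = $23.

Larkspur pays $23.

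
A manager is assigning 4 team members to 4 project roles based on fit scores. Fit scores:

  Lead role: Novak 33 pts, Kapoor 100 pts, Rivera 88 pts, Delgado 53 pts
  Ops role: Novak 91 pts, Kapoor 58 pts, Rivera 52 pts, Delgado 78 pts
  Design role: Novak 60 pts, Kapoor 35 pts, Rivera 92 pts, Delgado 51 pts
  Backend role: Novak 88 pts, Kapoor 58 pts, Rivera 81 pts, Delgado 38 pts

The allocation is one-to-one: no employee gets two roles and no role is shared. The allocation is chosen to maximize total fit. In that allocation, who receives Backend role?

Novak receives Backend role.

Optimal: Novak→Backend role (88 pts), Kapoor→Lead role (100 pts), Rivera→Design role (92 pts), Delgado→Ops role (78 pts) — total 88+100+92+78 = 358 pts.
Column-greedy (each role in turn goes to its best remaining employee) gives 321 pts, worse by 37.
Next-best assignment: Novak→Ops role, Kapoor→Lead role, Rivera→Backend role, Delgado→Design role = 323 pts.
Swapping Delgado↔Novak (Delgado→Backend role 38 pts, Novak→Ops role 91 pts) loses 37.
Novak's own top role is Ops role (91 pts), but forcing Novak→Ops role and reassigning the rest optimally gives only 323 pts — worse by 35.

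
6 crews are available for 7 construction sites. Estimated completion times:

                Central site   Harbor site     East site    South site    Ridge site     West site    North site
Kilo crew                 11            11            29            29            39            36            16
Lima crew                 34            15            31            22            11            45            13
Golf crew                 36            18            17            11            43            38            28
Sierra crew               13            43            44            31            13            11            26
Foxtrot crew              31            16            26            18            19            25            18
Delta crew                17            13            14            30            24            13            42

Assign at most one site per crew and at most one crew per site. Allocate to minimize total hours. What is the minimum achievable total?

Minimum total: 74 hours

Treat this as an assignment problem: match each crew to one site.
Optimal: Kilo crew→Central site (11 hours), Lima crew→Ridge site (11 hours), Golf crew→South site (11 hours), Sierra crew→West site (11 hours), Foxtrot crew→Harbor site (16 hours), Delta crew→East site (14 hours) — total 11+11+11+11+16+14 = 74 hours.
Column-greedy (each site in turn goes to its cheapest remaining crew) gives 81 hours, worse by 7.
Next-best assignment: Kilo crew→Central site, Lima crew→Ridge site, Golf crew→South site, Sierra crew→West site, Foxtrot crew→North site, Delta crew→Harbor site = 75 hours.
Swapping Kilo crew↔Sierra crew (Kilo crew→West site 36 hours, Sierra crew→Central site 13 hours) adds 27.
Checked against all permutations: 74 hours is optimal.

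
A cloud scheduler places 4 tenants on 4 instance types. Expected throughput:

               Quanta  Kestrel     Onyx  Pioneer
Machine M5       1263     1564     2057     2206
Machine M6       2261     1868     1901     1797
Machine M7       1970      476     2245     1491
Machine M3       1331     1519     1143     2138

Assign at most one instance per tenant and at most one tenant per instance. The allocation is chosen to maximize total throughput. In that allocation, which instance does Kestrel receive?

Kestrel receives Machine M3.

Optimal: Quanta→Machine M6 (2261 ops/s), Kestrel→Machine M3 (1519 ops/s), Onyx→Machine M7 (2245 ops/s), Pioneer→Machine M5 (2206 ops/s) — total 2261+1519+2245+2206 = 8231 ops/s.
Row-greedy (each tenant in turn takes its best remaining instance) gives 8208 ops/s, worse by 23.
No other one-to-one assignment exceeds 8231 ops/s.
Kestrel's own top instance is Machine M6 (1868 ops/s), but forcing Kestrel→Machine M6 and reassigning the rest optimally gives only 8033 ops/s — worse by 198.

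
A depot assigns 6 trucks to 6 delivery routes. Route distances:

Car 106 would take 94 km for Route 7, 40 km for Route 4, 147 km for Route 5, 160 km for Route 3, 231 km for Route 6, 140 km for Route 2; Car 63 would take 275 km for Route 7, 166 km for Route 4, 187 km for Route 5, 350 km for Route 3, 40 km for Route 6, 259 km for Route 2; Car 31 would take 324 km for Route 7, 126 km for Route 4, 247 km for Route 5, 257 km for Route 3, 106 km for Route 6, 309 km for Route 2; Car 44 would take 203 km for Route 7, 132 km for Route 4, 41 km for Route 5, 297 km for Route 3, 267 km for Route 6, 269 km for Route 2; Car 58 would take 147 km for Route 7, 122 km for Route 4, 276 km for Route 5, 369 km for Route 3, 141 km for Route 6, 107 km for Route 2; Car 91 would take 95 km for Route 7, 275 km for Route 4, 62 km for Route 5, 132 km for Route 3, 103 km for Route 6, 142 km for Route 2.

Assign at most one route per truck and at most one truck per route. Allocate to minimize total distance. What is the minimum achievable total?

Optimal: Car 106→Route 7 (94 km), Car 63→Route 6 (40 km), Car 31→Route 4 (126 km), Car 44→Route 5 (41 km), Car 58→Route 2 (107 km), Car 91→Route 3 (132 km) — total 94+40+126+41+107+132 = 540 km.
Column-greedy (each route in turn goes to its cheapest remaining truck) gives 738 km, worse by 198.

Minimum total: 540 km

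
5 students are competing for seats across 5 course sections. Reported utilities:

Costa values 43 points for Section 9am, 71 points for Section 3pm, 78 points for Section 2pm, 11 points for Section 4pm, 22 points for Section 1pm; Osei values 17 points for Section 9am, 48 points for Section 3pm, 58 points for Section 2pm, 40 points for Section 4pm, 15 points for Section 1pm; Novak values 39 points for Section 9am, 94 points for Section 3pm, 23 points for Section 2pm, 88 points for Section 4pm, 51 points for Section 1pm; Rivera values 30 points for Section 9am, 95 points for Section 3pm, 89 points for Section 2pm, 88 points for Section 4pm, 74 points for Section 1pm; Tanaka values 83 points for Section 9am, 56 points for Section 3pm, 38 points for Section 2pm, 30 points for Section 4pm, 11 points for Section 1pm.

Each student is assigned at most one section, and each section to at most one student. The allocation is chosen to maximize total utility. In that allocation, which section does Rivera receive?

Treat this as an assignment problem: match each student to one section.
Optimal: Costa→Section 3pm (71 points), Osei→Section 2pm (58 points), Novak→Section 4pm (88 points), Rivera→Section 1pm (74 points), Tanaka→Section 9am (83 points) — total 71+58+88+74+83 = 374 points.
Column-greedy (each section in turn goes to its best remaining student) gives 359 points, worse by 15.
Next-best assignment: Costa→Section 2pm, Osei→Section 3pm, Novak→Section 4pm, Rivera→Section 1pm, Tanaka→Section 9am = 371 points.
No other one-to-one assignment exceeds 374 points.
Rivera's own top section is Section 3pm (95 points), but forcing Rivera→Section 3pm and reassigning the rest optimally gives only 359 points — worse by 15.

Rivera receives Section 1pm.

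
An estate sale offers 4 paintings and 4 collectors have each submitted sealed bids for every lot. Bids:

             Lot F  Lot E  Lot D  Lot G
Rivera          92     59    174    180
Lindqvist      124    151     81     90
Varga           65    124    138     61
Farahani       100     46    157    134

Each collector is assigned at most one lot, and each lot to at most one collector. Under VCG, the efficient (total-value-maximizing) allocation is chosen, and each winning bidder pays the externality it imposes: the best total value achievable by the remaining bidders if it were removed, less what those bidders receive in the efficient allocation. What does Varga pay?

Efficient allocation: Rivera→Lot G ($180), Lindqvist→Lot F ($124), Varga→Lot E ($124), Farahani→Lot D ($157); total welfare W = $585.
Varga receives Lot E at value $124, so the others get W − 124 = $461.
Without Varga: best allocation of the remaining 3 bidders over all 4 lots is Rivera→Lot G ($180), Lindqvist→Lot E ($151), Farahani→Lot D ($157), total $488.
VCG payment = (others' best without Varga) − (others' welfare with Varga) = 488 − 461 = $27.

Varga pays $27.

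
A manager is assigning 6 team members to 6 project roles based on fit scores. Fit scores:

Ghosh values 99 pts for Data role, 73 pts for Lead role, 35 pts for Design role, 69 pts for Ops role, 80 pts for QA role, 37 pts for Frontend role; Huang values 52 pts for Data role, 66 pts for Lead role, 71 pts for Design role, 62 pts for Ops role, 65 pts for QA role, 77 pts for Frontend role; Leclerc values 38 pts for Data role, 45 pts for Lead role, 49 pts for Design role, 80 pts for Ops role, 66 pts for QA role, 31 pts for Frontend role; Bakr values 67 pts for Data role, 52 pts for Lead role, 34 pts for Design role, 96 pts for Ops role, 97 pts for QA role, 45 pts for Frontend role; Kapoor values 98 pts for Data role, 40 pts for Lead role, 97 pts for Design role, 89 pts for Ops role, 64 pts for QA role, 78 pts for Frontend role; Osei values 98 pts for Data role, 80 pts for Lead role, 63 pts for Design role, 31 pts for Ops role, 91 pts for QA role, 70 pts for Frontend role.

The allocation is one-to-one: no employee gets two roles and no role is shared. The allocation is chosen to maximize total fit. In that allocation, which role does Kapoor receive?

Kapoor receives Design role.

Optimal: Ghosh→Data role (99 pts), Huang→Frontend role (77 pts), Leclerc→Ops role (80 pts), Bakr→QA role (97 pts), Kapoor→Design role (97 pts), Osei→Lead role (80 pts) — total 99+77+80+97+97+80 = 530 pts.
Column-greedy (each role in turn goes to its best remaining employee) gives 515 pts, worse by 15.
Next-best assignment: Ghosh→Lead role, Huang→Frontend role, Leclerc→Ops role, Bakr→QA role, Kapoor→Design role, Osei→Data role = 522 pts.
Swapping Bakr↔Osei (Bakr→Lead role 52 pts, Osei→QA role 91 pts) loses 34.
Checked against all permutations: 530 pts is optimal.
Kapoor's own top role is Data role (98 pts), but forcing Kapoor→Data role and reassigning the rest optimally gives only 489 pts — worse by 41.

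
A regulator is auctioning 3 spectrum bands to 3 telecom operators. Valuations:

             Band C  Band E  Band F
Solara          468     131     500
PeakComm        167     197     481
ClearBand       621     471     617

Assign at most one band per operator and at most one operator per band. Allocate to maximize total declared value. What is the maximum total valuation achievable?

Max total: $1420M

Treat this as an assignment problem: match each operator to one band.
Optimal: Solara→Band C ($468M), PeakComm→Band F ($481M), ClearBand→Band E ($471M) — total 468+481+471 = $1420M.
Next-best assignment: Solara→Band F, PeakComm→Band E, ClearBand→Band C = $1318M.
Swapping PeakComm↔ClearBand (PeakComm→Band E $197M, ClearBand→Band F $617M) loses 138.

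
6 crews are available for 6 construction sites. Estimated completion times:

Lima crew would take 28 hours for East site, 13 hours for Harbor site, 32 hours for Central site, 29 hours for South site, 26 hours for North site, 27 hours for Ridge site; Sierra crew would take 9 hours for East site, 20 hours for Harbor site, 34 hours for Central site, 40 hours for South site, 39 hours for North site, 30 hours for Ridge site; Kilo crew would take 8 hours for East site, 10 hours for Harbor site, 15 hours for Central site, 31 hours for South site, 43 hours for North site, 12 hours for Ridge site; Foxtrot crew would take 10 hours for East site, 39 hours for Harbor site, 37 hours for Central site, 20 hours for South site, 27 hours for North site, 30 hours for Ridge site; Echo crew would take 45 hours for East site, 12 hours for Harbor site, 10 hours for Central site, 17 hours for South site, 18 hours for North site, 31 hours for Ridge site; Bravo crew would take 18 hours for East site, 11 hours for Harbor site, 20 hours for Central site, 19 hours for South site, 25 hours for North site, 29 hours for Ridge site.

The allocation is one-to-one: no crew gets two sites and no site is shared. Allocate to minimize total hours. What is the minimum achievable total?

Minimum total: 88 hours

Optimal: Lima crew→North site (26 hours), Sierra crew→East site (9 hours), Kilo crew→Ridge site (12 hours), Foxtrot crew→South site (20 hours), Echo crew→Central site (10 hours), Bravo crew→Harbor site (11 hours) — total 26+9+12+20+10+11 = 88 hours.
Swapping Bravo crew↔Sierra crew (Bravo crew→East site 18 hours, Sierra crew→Harbor site 20 hours) adds 18.
Checked against all permutations: 88 hours is optimal.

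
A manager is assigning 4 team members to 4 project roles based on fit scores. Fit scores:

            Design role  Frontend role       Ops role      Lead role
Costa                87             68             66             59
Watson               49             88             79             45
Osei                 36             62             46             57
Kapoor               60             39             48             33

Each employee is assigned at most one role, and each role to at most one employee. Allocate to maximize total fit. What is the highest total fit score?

Optimal: Costa→Design role (87 pts), Watson→Frontend role (88 pts), Osei→Lead role (57 pts), Kapoor→Ops role (48 pts) — total 87+88+57+48 = 280 pts.
Swapping Kapoor↔Osei (Kapoor→Lead role 33 pts, Osei→Ops role 46 pts) loses 26.
No other one-to-one assignment exceeds 280 pts.

Maximum total: 280 pts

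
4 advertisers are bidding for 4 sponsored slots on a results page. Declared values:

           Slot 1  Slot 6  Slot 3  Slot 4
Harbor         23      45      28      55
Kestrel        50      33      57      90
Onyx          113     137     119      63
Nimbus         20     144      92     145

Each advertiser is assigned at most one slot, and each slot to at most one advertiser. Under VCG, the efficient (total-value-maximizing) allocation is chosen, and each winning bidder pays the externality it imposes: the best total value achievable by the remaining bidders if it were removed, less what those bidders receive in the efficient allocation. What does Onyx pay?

Efficient allocation: Harbor→Slot 1 ($23), Kestrel→Slot 4 ($90), Onyx→Slot 3 ($119), Nimbus→Slot 6 ($144); total welfare W = $376.
Onyx receives Slot 3 at value $119, so the others get W − 119 = $257.
Without Onyx: best allocation of the remaining 3 bidders over all 4 slots is Harbor→Slot 3 ($28), Kestrel→Slot 4 ($90), Nimbus→Slot 6 ($144), total $262.
VCG payment = (others' best without Onyx) − (others' welfare with Onyx) = 262 − 257 = $5.

Onyx pays $5.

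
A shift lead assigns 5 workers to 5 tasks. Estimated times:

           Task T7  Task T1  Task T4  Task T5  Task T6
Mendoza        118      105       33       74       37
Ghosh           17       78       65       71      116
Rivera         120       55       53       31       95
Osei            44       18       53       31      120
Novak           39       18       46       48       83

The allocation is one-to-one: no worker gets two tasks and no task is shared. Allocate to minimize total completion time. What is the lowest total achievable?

Min total: 149 min

This is the linear assignment problem.
Optimal: Mendoza→Task T6 (37 min), Ghosh→Task T7 (17 min), Rivera→Task T5 (31 min), Osei→Task T1 (18 min), Novak→Task T4 (46 min) — total 37+17+31+18+46 = 149 min.
Column-greedy (each task in turn goes to its cheapest remaining worker) gives 182 min, worse by 33.
Next-best assignment: Mendoza→Task T6, Ghosh→Task T7, Rivera→Task T4, Osei→Task T5, Novak→Task T1 = 156 min.
Checked against all permutations: 149 min is optimal.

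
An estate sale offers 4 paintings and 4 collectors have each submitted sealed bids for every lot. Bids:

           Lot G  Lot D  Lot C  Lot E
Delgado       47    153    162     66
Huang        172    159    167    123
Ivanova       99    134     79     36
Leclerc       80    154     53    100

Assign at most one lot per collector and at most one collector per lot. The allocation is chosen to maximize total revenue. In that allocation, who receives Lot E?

Optimal: Delgado→Lot C ($162), Huang→Lot G ($172), Ivanova→Lot D ($134), Leclerc→Lot E ($100) — total 162+172+134+100 = $568.
Next-best assignment: Delgado→Lot C, Huang→Lot E, Ivanova→Lot G, Leclerc→Lot D = $538.
Swapping Leclerc↔Huang (Leclerc→Lot G $80, Huang→Lot E $123) loses 69.
Leclerc's own top lot is Lot D ($154), but forcing Leclerc→Lot D and reassigning the rest optimally gives only $538 — worse by 30.

Leclerc receives Lot E.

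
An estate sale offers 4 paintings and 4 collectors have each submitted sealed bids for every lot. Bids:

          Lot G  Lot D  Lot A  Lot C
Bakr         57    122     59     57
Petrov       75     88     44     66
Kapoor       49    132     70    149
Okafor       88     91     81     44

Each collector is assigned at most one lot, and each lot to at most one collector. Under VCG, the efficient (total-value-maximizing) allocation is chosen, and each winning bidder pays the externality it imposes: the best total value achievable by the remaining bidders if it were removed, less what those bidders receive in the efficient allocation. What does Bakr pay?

Bakr pays $20.

Efficient allocation: Bakr→Lot D ($122), Petrov→Lot G ($75), Kapoor→Lot C ($149), Okafor→Lot A ($81); total welfare W = $427.
Bakr receives Lot D at value $122, so the others get W − 122 = $305.
Without Bakr: best allocation of the remaining 3 bidders over all 4 lots is Petrov→Lot D ($88), Kapoor→Lot C ($149), Okafor→Lot G ($88), total $325.
VCG payment = (others' best without Bakr) − (others' welfare with Bakr) = 325 − 305 = $20.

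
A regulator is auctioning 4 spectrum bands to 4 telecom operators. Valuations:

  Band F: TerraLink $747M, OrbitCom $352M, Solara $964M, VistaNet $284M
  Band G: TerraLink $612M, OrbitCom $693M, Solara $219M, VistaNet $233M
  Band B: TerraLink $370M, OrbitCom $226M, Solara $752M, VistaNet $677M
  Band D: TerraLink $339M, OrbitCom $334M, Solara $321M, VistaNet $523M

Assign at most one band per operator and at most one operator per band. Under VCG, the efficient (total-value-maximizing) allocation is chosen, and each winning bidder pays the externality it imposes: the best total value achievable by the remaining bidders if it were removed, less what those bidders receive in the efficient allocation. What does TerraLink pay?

Efficient allocation: TerraLink→Band F ($747M), OrbitCom→Band G ($693M), Solara→Band B ($752M), VistaNet→Band D ($523M); total welfare W = $2715M.
TerraLink receives Band F at value $747M, so the others get W − 747 = $1968M.
Without TerraLink: best allocation of the remaining 3 bidders over all 4 bands is OrbitCom→Band G ($693M), Solara→Band F ($964M), VistaNet→Band B ($677M), total $2334M.
VCG payment = (others' best without TerraLink) − (others' welfare with TerraLink) = 2334 − 1968 = $366M.

TerraLink pays $366M.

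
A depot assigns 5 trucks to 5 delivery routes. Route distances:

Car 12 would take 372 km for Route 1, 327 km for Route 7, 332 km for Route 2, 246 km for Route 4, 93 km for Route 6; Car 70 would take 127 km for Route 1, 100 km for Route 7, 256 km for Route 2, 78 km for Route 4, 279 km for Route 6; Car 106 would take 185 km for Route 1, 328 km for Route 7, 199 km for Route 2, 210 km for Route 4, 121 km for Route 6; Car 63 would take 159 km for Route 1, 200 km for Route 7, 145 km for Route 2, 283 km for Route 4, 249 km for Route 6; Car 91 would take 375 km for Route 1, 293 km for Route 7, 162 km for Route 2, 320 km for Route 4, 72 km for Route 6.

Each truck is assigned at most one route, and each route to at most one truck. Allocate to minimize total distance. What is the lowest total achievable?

Min total: 718 km

Optimal: Car 12→Route 6 (93 km), Car 70→Route 4 (78 km), Car 106→Route 1 (185 km), Car 63→Route 7 (200 km), Car 91→Route 2 (162 km) — total 93+78+185+200+162 = 718 km.
Column-greedy (each route in turn goes to its cheapest remaining truck) gives 792 km, worse by 74.
Checked against all permutations: 718 km is optimal.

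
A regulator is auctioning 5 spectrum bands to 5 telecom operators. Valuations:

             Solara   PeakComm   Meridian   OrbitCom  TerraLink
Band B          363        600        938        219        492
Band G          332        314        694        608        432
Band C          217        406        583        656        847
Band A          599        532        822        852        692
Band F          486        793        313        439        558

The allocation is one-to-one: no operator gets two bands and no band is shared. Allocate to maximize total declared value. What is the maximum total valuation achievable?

Maximum total: $3785M

Optimal: Solara→Band A ($599M), PeakComm→Band F ($793M), Meridian→Band B ($938M), OrbitCom→Band G ($608M), TerraLink→Band C ($847M) — total 599+793+938+608+847 = $3785M.
Max-entry greedy (repeatedly take the single best remaining cell) gives $3762M, worse by 23.
Next-best assignment: Solara→Band G, PeakComm→Band F, Meridian→Band B, OrbitCom→Band A, TerraLink→Band C = $3762M.
Swapping TerraLink↔PeakComm (TerraLink→Band F $558M, PeakComm→Band C $406M) loses 676.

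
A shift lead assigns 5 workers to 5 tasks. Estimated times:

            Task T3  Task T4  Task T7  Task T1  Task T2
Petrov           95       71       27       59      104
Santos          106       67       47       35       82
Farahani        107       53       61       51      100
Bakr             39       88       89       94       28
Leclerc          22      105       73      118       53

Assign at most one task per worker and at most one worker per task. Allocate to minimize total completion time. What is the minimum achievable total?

Optimal: Petrov→Task T7 (27 min), Santos→Task T1 (35 min), Farahani→Task T4 (53 min), Bakr→Task T2 (28 min), Leclerc→Task T3 (22 min) — total 27+35+53+28+22 = 165 min.

Minimum total: 165 min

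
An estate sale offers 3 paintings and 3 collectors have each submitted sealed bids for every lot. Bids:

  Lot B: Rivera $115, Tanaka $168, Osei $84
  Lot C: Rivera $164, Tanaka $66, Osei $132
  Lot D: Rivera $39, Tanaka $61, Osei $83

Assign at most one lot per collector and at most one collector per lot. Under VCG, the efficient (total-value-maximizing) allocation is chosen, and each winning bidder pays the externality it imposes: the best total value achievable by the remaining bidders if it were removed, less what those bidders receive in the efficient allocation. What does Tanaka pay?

Tanaka pays $1.

Efficient allocation: Rivera→Lot C ($164), Tanaka→Lot B ($168), Osei→Lot D ($83); total welfare W = $415.
Tanaka receives Lot B at value $168, so the others get W − 168 = $247.
Without Tanaka: best allocation of the remaining 2 bidders over all 3 lots is Rivera→Lot C ($164), Osei→Lot B ($84), total $248.
VCG payment = (others' best without Tanaka) − (others' welfare with Tanaka) = 248 − 247 = $1.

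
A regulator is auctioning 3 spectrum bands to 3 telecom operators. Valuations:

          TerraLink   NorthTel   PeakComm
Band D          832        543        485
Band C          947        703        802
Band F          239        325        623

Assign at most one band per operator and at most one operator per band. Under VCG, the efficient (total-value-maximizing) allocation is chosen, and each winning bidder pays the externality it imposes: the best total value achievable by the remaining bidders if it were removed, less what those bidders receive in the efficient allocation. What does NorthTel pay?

NorthTel pays $179M.

Efficient allocation: TerraLink→Band D ($832M), NorthTel→Band C ($703M), PeakComm→Band F ($623M); total welfare W = $2158M.
NorthTel receives Band C at value $703M, so the others get W − 703 = $1455M.
Without NorthTel: best allocation of the remaining 2 bidders over all 3 bands is TerraLink→Band D ($832M), PeakComm→Band C ($802M), total $1634M.
VCG payment = (others' best without NorthTel) − (others' welfare with NorthTel) = 1634 − 1455 = $179M.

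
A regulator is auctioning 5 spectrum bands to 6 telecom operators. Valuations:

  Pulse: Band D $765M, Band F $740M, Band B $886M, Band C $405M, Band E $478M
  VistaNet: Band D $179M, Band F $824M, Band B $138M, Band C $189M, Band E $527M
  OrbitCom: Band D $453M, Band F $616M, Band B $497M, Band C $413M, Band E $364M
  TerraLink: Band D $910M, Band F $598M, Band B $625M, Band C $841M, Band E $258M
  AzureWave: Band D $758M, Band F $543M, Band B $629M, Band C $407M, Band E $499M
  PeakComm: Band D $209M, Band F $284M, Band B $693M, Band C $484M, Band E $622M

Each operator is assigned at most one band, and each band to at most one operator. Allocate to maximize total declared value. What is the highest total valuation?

Optimal: AzureWave→Band D ($758M), VistaNet→Band F ($824M), Pulse→Band B ($886M), TerraLink→Band C ($841M), PeakComm→Band E ($622M) — total 758+824+886+841+622 = $3931M.
Max-entry greedy (repeatedly take the single best remaining cell) gives $3655M, worse by 276.
Next-best assignment: AzureWave→Band D, OrbitCom→Band F, Pulse→Band B, TerraLink→Band C, PeakComm→Band E = $3723M.

Max total: $3931M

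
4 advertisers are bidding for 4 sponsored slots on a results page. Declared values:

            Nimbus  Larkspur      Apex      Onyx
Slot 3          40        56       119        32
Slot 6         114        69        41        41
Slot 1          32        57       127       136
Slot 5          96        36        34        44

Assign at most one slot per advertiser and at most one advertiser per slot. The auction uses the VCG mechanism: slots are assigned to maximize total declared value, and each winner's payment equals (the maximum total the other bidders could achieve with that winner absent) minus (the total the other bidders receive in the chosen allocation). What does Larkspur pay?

Efficient allocation: Nimbus→Slot 5 ($96), Larkspur→Slot 6 ($69), Apex→Slot 3 ($119), Onyx→Slot 1 ($136); total welfare W = $420.
Larkspur receives Slot 6 at value $69, so the others get W − 69 = $351.
Without Larkspur: best allocation of the remaining 3 bidders over all 4 slots is Nimbus→Slot 6 ($114), Apex→Slot 3 ($119), Onyx→Slot 1 ($136), total $369.
VCG payment = (others' best without Larkspur) − (others' welfare with Larkspur) = 369 − 351 = $18.

Larkspur pays $18.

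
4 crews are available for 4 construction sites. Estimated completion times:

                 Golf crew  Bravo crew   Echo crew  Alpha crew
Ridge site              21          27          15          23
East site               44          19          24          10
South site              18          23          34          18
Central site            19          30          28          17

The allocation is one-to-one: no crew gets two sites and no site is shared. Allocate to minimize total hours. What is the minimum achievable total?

Minimum total: 67 hours

Optimal: Golf crew→Central site (19 hours), Bravo crew→South site (23 hours), Echo crew→Ridge site (15 hours), Alpha crew→East site (10 hours) — total 19+23+15+10 = 67 hours.
Min-entry greedy (repeatedly take the single cheapest remaining cell) gives 73 hours, worse by 6.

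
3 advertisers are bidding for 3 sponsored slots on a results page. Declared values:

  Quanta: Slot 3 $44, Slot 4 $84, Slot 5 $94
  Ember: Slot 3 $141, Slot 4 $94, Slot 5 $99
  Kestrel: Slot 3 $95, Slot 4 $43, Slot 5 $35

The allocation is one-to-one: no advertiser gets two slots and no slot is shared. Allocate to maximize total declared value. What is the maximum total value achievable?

Max total: $283

This is a one-to-one assignment (maximum-weight bipartite matching).
Optimal: Quanta→Slot 5 ($94), Ember→Slot 4 ($94), Kestrel→Slot 3 ($95) — total 94+94+95 = $283.
Column-greedy (each slot in turn goes to its best remaining advertiser) gives $260, worse by 23.
Next-best assignment: Quanta→Slot 4, Ember→Slot 5, Kestrel→Slot 3 = $278.
Swapping Quanta↔Ember (Quanta→Slot 4 $84, Ember→Slot 5 $99) loses 5.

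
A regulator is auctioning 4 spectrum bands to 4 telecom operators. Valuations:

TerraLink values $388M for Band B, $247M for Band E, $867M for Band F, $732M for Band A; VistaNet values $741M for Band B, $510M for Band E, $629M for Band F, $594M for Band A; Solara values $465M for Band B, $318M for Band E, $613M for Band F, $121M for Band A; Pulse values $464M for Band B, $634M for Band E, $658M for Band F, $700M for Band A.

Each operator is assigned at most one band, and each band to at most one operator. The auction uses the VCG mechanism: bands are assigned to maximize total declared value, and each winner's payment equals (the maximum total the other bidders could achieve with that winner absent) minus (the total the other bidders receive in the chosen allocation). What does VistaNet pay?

VistaNet pays $53M.

Efficient allocation: TerraLink→Band A ($732M), VistaNet→Band B ($741M), Solara→Band F ($613M), Pulse→Band E ($634M); total welfare W = $2720M.
VistaNet receives Band B at value $741M, so the others get W − 741 = $1979M.
Without VistaNet: best allocation of the remaining 3 bidders over all 4 bands is TerraLink→Band F ($867M), Solara→Band B ($465M), Pulse→Band A ($700M), total $2032M.
VCG payment = (others' best without VistaNet) − (others' welfare with VistaNet) = 2032 − 1979 = $53M.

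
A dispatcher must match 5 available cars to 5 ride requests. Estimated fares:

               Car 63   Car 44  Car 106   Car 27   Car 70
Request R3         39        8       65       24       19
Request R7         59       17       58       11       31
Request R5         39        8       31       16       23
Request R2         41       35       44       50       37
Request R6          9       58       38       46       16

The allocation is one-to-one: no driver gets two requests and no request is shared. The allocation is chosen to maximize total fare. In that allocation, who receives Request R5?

Car 70 receives Request R5.

Optimal: Car 63→Request R7 ($59), Car 44→Request R6 ($58), Car 106→Request R3 ($65), Car 27→Request R2 ($50), Car 70→Request R5 ($23) — total 59+58+65+50+23 = $255.
Car 70's own top request is Request R2 ($37), but forcing Car 70→Request R2 and reassigning the rest optimally gives only $235 — worse by 20.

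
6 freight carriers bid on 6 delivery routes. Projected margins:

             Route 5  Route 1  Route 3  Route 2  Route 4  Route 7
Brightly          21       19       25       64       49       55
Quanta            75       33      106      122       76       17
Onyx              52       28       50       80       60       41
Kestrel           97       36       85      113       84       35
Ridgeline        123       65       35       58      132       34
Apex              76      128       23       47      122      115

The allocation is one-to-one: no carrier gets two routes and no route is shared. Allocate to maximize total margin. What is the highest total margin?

Max total: $598k

Optimal: Brightly→Route 7 ($55k), Quanta→Route 3 ($106k), Onyx→Route 2 ($80k), Kestrel→Route 5 ($97k), Ridgeline→Route 4 ($132k), Apex→Route 1 ($128k) — total 55+106+80+97+132+128 = $598k.
Column-greedy (each route in turn goes to its best remaining carrier) gives $585k, worse by 13.
Next-best assignment: Brightly→Route 7, Quanta→Route 3, Onyx→Route 5, Kestrel→Route 2, Ridgeline→Route 4, Apex→Route 1 = $586k.
Swapping Ridgeline↔Onyx (Ridgeline→Route 2 $58k, Onyx→Route 4 $60k) loses 94.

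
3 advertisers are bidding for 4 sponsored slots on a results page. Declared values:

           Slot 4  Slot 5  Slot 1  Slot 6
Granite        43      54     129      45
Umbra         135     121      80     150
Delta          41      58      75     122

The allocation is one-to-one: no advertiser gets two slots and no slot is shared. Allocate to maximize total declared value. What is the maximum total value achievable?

Optimal: Granite→Slot 1 ($129), Umbra→Slot 4 ($135), Delta→Slot 6 ($122) — total 129+135+122 = $386.
No other one-to-one assignment exceeds $386.

Max total: $386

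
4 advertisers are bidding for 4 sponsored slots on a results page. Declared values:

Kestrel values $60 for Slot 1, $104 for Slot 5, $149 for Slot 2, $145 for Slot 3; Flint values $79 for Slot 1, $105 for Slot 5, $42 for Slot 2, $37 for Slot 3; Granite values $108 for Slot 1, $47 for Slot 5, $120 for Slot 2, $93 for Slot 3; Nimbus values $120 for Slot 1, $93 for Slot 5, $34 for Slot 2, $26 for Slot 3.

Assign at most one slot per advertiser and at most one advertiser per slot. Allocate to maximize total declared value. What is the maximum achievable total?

Optimal: Kestrel→Slot 3 ($145), Flint→Slot 5 ($105), Granite→Slot 2 ($120), Nimbus→Slot 1 ($120) — total 145+105+120+120 = $490.
Row-greedy (each advertiser in turn takes its best remaining slot) gives $388, worse by 102.
Every other assignment is strictly worse.

Max total: $490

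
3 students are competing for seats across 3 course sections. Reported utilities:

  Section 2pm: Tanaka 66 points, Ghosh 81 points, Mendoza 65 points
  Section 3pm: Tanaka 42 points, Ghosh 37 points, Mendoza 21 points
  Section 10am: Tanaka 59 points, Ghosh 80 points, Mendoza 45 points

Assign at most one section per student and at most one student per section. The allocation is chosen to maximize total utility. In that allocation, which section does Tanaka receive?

Tanaka receives Section 3pm.

Optimal: Tanaka→Section 3pm (42 points), Ghosh→Section 10am (80 points), Mendoza→Section 2pm (65 points) — total 42+80+65 = 187 points.
Row-greedy (each student in turn takes its best remaining section) gives 167 points, worse by 20.
Next-best assignment: Tanaka→Section 3pm, Ghosh→Section 2pm, Mendoza→Section 10am = 168 points.
Tanaka's own top section is Section 2pm (66 points), but forcing Tanaka→Section 2pm and reassigning the rest optimally gives only 167 points — worse by 20.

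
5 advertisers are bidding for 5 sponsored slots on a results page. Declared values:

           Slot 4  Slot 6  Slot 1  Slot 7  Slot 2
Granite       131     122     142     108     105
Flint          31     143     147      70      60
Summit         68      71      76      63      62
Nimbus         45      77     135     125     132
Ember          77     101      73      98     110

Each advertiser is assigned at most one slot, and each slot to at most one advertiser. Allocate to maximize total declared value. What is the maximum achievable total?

Maximum total: $588

Optimal: Granite→Slot 1 ($142), Flint→Slot 6 ($143), Summit→Slot 4 ($68), Nimbus→Slot 7 ($125), Ember→Slot 2 ($110) — total 142+143+68+125+110 = $588.
Row-greedy (each advertiser in turn takes its best remaining slot) gives $583, worse by 5.
Next-best assignment: Granite→Slot 4, Flint→Slot 6, Summit→Slot 1, Nimbus→Slot 7, Ember→Slot 2 = $585.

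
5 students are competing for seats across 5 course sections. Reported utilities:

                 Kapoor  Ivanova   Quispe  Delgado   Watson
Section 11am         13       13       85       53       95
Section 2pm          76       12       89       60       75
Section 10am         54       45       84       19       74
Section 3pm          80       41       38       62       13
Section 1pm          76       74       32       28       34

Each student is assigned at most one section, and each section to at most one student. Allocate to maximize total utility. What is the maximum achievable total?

Optimal: Kapoor→Section 3pm (80 points), Ivanova→Section 1pm (74 points), Quispe→Section 10am (84 points), Delgado→Section 2pm (60 points), Watson→Section 11am (95 points) — total 80+74+84+60+95 = 393 points.
Next-best assignment: Kapoor→Section 2pm, Ivanova→Section 1pm, Quispe→Section 10am, Delgado→Section 3pm, Watson→Section 11am = 391 points.

Max total: 393 points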